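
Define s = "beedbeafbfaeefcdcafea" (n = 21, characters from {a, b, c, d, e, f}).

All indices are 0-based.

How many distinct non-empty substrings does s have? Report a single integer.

rank→(start, suffix):
  0 → (20, 'a')
  1 → (10, 'aeefcdcafea')
  2 → (6, 'afbfaeefcdcafea')
  3 → (17, 'afea')
  4 → (4, 'beafbfaeefcdcafea')
  5 → (0, 'beedbeafbfaeefcdcafea')
  6 → (8, 'bfaeefcdcafea')
  7 → (16, 'cafea')
  8 → (14, 'cdcafea')
  9 → (3, 'dbeafbfaeefcdcafea')
  10 → (15, 'dcafea')
  11 → (19, 'ea')
  12 → (5, 'eafbfaeefcdcafea')
  13 → (2, 'edbeafbfaeefcdcafea')
  14 → (1, 'eedbeafbfaeefcdcafea')
  15 → (11, 'eefcdcafea')
  16 → (12, 'efcdcafea')
  17 → (9, 'faeefcdcafea')
  18 → (7, 'fbfaeefcdcafea')
  19 → (13, 'fcdcafea')
  20 → (18, 'fea')

SA = [20, 10, 6, 17, 4, 0, 8, 16, 14, 3, 15, 19, 5, 2, 1, 11, 12, 9, 7, 13, 18]
rank  pair      lcp
   1  s[20:],s[10:]  1  'a'
   2  s[10:],s[6:]  1  'a'
   3  s[6:],s[17:]  2  'af'
   4  s[17:],s[4:]  0  ''
   5  s[4:],s[0:]  2  'be'
   6  s[0:],s[8:]  1  'b'
   7  s[8:],s[16:]  0  ''
   8  s[16:],s[14:]  1  'c'
   9  s[14:],s[3:]  0  ''
  10  s[3:],s[15:]  1  'd'
  11  s[15:],s[19:]  0  ''
  12  s[19:],s[5:]  2  'ea'
  13  s[5:],s[2:]  1  'e'
  14  s[2:],s[1:]  1  'e'
  15  s[1:],s[11:]  2  'ee'
  16  s[11:],s[12:]  1  'e'
  17  s[12:],s[9:]  0  ''
  18  s[9:],s[7:]  1  'f'
  19  s[7:],s[13:]  1  'f'
  20  s[13:],s[18:]  1  'f'

n(n+1)/2 = 21·22/2 = 231
Σ LCP = 0 + 1 + 1 + 2 + 0 + 2 + 1 + 0 + 1 + 0 + 1 + 0 + 2 + 1 + 1 + 2 + 1 + 0 + 1 + 1 + 1 = 19
distinct = 231 − 19 = 212

212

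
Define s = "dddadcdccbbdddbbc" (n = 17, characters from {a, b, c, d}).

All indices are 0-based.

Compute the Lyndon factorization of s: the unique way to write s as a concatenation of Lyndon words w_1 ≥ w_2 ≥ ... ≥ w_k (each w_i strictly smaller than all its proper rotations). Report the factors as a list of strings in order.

["d", "d", "d", "adcdccbbdddbbc"]

emit factor 1: 'd' (i=0, period=1)
emit factor 2: 'd' (i=1, period=1)
emit factor 3: 'd' (i=2, period=1)
emit factor 4: 'adcdccbbdddbbc' (i=3, period=14)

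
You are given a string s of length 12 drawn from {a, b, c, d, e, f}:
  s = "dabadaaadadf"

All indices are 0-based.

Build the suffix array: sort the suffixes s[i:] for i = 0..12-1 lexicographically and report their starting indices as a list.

rank→(start, suffix):
  0 → (5, 'aaadadf')
  1 → (6, 'aadadf')
  2 → (1, 'abadaaadadf')
  3 → (3, 'adaaadadf')
  4 → (7, 'adadf')
  5 → (9, 'adf')
  6 → (2, 'badaaadadf')
  7 → (4, 'daaadadf')
  8 → (0, 'dabadaaadadf')
  9 → (8, 'dadf')
  10 → (10, 'df')
  11 → (11, 'f')

[5, 6, 1, 3, 7, 9, 2, 4, 0, 8, 10, 11]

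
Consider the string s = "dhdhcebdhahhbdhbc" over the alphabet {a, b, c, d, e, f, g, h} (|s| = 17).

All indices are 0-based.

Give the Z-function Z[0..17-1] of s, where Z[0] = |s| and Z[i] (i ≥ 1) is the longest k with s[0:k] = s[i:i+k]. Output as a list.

[17, 0, 2, 0, 0, 0, 0, 2, 0, 0, 0, 0, 0, 2, 0, 0, 0]

Z[0]=17
i=1: i≥r, start 0; Z[1]=0
i=2: i≥r, start 0; Z[2]=2 extend→box=[2,4)
i=3: min(r-i=1, Z[1]=0)=0; Z[3]=0
i=4: i≥r, start 0; Z[4]=0
i=5: i≥r, start 0; Z[5]=0
i=6: i≥r, start 0; Z[6]=0
i=7: i≥r, start 0; Z[7]=2 extend→box=[7,9)
i=8: min(r-i=1, Z[1]=0)=0; Z[8]=0
i=9: i≥r, start 0; Z[9]=0
i=10: i≥r, start 0; Z[10]=0
i=11: i≥r, start 0; Z[11]=0
i=12: i≥r, start 0; Z[12]=0
i=13: i≥r, start 0; Z[13]=2 extend→box=[13,15)
i=14: min(r-i=1, Z[1]=0)=0; Z[14]=0
i=15: i≥r, start 0; Z[15]=0
i=16: i≥r, start 0; Z[16]=0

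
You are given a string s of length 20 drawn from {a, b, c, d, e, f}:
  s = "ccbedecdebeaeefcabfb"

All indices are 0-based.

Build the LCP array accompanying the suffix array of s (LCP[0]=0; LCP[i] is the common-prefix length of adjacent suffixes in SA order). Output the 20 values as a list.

[0, 1, 0, 1, 2, 1, 0, 1, 1, 1, 0, 2, 0, 1, 1, 1, 1, 1, 0, 1]

rank→(start, suffix):
  0 → (16, 'abfb')
  1 → (11, 'aeefcabfb')
  2 → (19, 'b')
  3 → (9, 'beaeefcabfb')
  4 → (2, 'bedecdebeaeefcabfb')
  5 → (17, 'bfb')
  6 → (15, 'cabfb')
  7 → (1, 'cbedecdebeaeefcabfb')
  8 → (0, 'ccbedecdebeaeefcabfb')
  9 → (6, 'cdebeaeefcabfb')
  10 → (7, 'debeaeefcabfb')
  11 → (4, 'decdebeaeefcabfb')
  12 → (10, 'eaeefcabfb')
  13 → (8, 'ebeaeefcabfb')
  14 → (5, 'ecdebeaeefcabfb')
  15 → (3, 'edecdebeaeefcabfb')
  16 → (12, 'eefcabfb')
  17 → (13, 'efcabfb')
  18 → (18, 'fb')
  19 → (14, 'fcabfb')

SA = [16, 11, 19, 9, 2, 17, 15, 1, 0, 6, 7, 4, 10, 8, 5, 3, 12, 13, 18, 14]
[i] adj suffixes → lcp
  [1] 16/11 → 1 ('a')
  [2] 11/19 → 0 ('')
  [3] 19/9 → 1 ('b')
  [4] 9/2 → 2 ('be')
  [5] 2/17 → 1 ('b')
  [6] 17/15 → 0 ('')
  [7] 15/1 → 1 ('c')
  [8] 1/0 → 1 ('c')
  [9] 0/6 → 1 ('c')
  [10] 6/7 → 0 ('')
  [11] 7/4 → 2 ('de')
  [12] 4/10 → 0 ('')
  [13] 10/8 → 1 ('e')
  [14] 8/5 → 1 ('e')
  [15] 5/3 → 1 ('e')
  [16] 3/12 → 1 ('e')
  [17] 12/13 → 1 ('e')
  [18] 13/18 → 0 ('')
  [19] 18/14 → 1 ('f')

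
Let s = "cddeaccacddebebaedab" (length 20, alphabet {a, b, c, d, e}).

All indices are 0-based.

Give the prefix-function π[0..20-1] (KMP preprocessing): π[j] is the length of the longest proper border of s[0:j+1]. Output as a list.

π[0] = 0
j=1 s[j]='d': π[1]=0 (border '')
j=2 s[j]='d': π[2]=0 (border '')
j=3 s[j]='e': π[3]=0 (border '')
j=4 s[j]='a': π[4]=0 (border '')
j=5 s[j]='c': π[5]=1 (border 'c')
j=6 s[j]='c': k: 1→0; π[6]=1 (border 'c')
j=7 s[j]='a': k: 1→0; π[7]=0 (border '')
j=8 s[j]='c': π[8]=1 (border 'c')
j=9 s[j]='d': π[9]=2 (border 'cd')
j=10 s[j]='d': π[10]=3 (border 'cdd')
j=11 s[j]='e': π[11]=4 (border 'cdde')
j=12 s[j]='b': k: 4→0; π[12]=0 (border '')
j=13 s[j]='e': π[13]=0 (border '')
j=14 s[j]='b': π[14]=0 (border '')
j=15 s[j]='a': π[15]=0 (border '')
j=16 s[j]='e': π[16]=0 (border '')
j=17 s[j]='d': π[17]=0 (border '')
j=18 s[j]='a': π[18]=0 (border '')
j=19 s[j]='b': π[19]=0 (border '')

[0, 0, 0, 0, 0, 1, 1, 0, 1, 2, 3, 4, 0, 0, 0, 0, 0, 0, 0, 0]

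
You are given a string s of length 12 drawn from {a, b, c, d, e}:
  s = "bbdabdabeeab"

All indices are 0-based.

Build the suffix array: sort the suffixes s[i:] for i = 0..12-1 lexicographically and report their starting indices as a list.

sorted suffixes:
  #0 SA[0]=10  'ab'
  #1 SA[1]=3  'abdabeeab'
  #2 SA[2]=6  'abeeab'
  #3 SA[3]=11  'b'
  #4 SA[4]=0  'bbdabdabeeab'
  #5 SA[5]=1  'bdabdabeeab'
  #6 SA[6]=4  'bdabeeab'
  #7 SA[7]=7  'beeab'
  #8 SA[8]=2  'dabdabeeab'
  #9 SA[9]=5  'dabeeab'
  #10 SA[10]=9  'eab'
  #11 SA[11]=8  'eeab'

[10, 3, 6, 11, 0, 1, 4, 7, 2, 5, 9, 8]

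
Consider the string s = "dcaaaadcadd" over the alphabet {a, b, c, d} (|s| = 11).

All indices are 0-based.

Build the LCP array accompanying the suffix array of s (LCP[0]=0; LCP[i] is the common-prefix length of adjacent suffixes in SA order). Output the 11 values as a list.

[0, 3, 2, 1, 2, 0, 2, 0, 1, 3, 1]

rank | idx | suffix
   0 |   2 | aaaadcadd
   1 |   3 | aaadcadd
   2 |   4 | aadcadd
   3 |   5 | adcadd
   4 |   8 | add
   5 |   1 | caaaadcadd
   6 |   7 | cadd
   7 |  10 | d
   8 |   0 | dcaaaadcadd
   9 |   6 | dcadd
  10 |   9 | dd

SA = [2, 3, 4, 5, 8, 1, 7, 10, 0, 6, 9]
[i] adj suffixes → lcp
  [1] 2/3 → 3 ('aaa')
  [2] 3/4 → 2 ('aa')
  [3] 4/5 → 1 ('a')
  [4] 5/8 → 2 ('ad')
  [5] 8/1 → 0 ('')
  [6] 1/7 → 2 ('ca')
  [7] 7/10 → 0 ('')
  [8] 10/0 → 1 ('d')
  [9] 0/6 → 3 ('dca')
  [10] 6/9 → 1 ('d')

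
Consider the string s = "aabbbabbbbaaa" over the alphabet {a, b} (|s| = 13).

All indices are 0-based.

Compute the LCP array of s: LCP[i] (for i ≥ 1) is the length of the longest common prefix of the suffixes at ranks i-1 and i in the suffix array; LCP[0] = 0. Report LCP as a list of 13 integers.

rank | idx | suffix
   0 |  12 | a
   1 |  11 | aa
   2 |  10 | aaa
   3 |   0 | aabbbabbbbaaa
   4 |   1 | abbbabbbbaaa
   5 |   5 | abbbbaaa
   6 |   9 | baaa
   7 |   4 | babbbbaaa
   8 |   8 | bbaaa
   9 |   3 | bbabbbbaaa
  10 |   7 | bbbaaa
  11 |   2 | bbbabbbbaaa
  12 |   6 | bbbbaaa

SA = [12, 11, 10, 0, 1, 5, 9, 4, 8, 3, 7, 2, 6]
rank  pair      lcp
   1  s[12:],s[11:]  1  'a'
   2  s[11:],s[10:]  2  'aa'
   3  s[10:],s[0:]  2  'aa'
   4  s[0:],s[1:]  1  'a'
   5  s[1:],s[5:]  4  'abbb'
   6  s[5:],s[9:]  0  ''
   7  s[9:],s[4:]  2  'ba'
   8  s[4:],s[8:]  1  'b'
   9  s[8:],s[3:]  3  'bba'
  10  s[3:],s[7:]  2  'bb'
  11  s[7:],s[2:]  4  'bbba'
  12  s[2:],s[6:]  3  'bbb'

[0, 1, 2, 2, 1, 4, 0, 2, 1, 3, 2, 4, 3]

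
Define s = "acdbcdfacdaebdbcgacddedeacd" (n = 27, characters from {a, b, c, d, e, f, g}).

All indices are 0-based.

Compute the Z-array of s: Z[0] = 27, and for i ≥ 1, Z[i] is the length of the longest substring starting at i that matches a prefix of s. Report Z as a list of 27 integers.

Z[0]=27
i=1: outside box; Z[1]=0
i=2: outside box; Z[2]=0
i=3: outside box; Z[3]=0
i=4: outside box; Z[4]=0
i=5: outside box; Z[5]=0
i=6: outside box; Z[6]=0
i=7: outside box; Z[7]=3 extend→box=[7,10)
i=8: min(r-i=2, Z[1]=0)=0; Z[8]=0
i=9: min(r-i=1, Z[2]=0)=0; Z[9]=0
i=10: outside box; Z[10]=1 extend→box=[10,11)
i=11: outside box; Z[11]=0
i=12: outside box; Z[12]=0
i=13: outside box; Z[13]=0
i=14: outside box; Z[14]=0
i=15: outside box; Z[15]=0
i=16: outside box; Z[16]=0
i=17: outside box; Z[17]=3 extend→box=[17,20)
i=18: min(r-i=2, Z[1]=0)=0; Z[18]=0
i=19: min(r-i=1, Z[2]=0)=0; Z[19]=0
i=20: outside box; Z[20]=0
i=21: outside box; Z[21]=0
i=22: outside box; Z[22]=0
i=23: outside box; Z[23]=0
i=24: outside box; Z[24]=3 extend→box=[24,27)
i=25: min(r-i=2, Z[1]=0)=0; Z[25]=0
i=26: min(r-i=1, Z[2]=0)=0; Z[26]=0

[27, 0, 0, 0, 0, 0, 0, 3, 0, 0, 1, 0, 0, 0, 0, 0, 0, 3, 0, 0, 0, 0, 0, 0, 3, 0, 0]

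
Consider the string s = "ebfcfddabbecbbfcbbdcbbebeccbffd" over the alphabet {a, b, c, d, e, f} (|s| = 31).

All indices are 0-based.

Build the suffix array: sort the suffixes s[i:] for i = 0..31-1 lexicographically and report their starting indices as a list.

[7, 16, 20, 8, 12, 17, 21, 9, 23, 13, 1, 27, 15, 19, 11, 26, 25, 3, 30, 6, 18, 5, 22, 0, 10, 24, 14, 2, 29, 4, 28]

rank | idx | suffix
   0 |   7 | abbecbbfcbbdcbbebeccbffd
   1 |  16 | bbdcbbebeccbffd
   2 |  20 | bbebeccbffd
   3 |   8 | bbecbbfcbbdcbbebeccbffd
   4 |  12 | bbfcbbdcbbebeccbffd
   5 |  17 | bdcbbebeccbffd
   6 |  21 | bebeccbffd
   7 |   9 | becbbfcbbdcbbebeccbffd
   8 |  23 | beccbffd
   9 |  13 | bfcbbdcbbebeccbffd
  10 |   1 | bfcfddabbecbbfcbbdcbbebeccbffd
  11 |  27 | bffd
  12 |  15 | cbbdcbbebeccbffd
  13 |  19 | cbbebeccbffd
  14 |  11 | cbbfcbbdcbbebeccbffd
  15 |  26 | cbffd
  16 |  25 | ccbffd
  17 |   3 | cfddabbecbbfcbbdcbbebeccbffd
  18 |  30 | d
  19 |   6 | dabbecbbfcbbdcbbebeccbffd
  20 |  18 | dcbbebeccbffd
  21 |   5 | ddabbecbbfcbbdcbbebeccbffd
  22 |  22 | ebeccbffd
  23 |   0 | ebfcfddabbecbbfcbbdcbbebeccbffd
  24 |  10 | ecbbfcbbdcbbebeccbffd
  25 |  24 | eccbffd
  26 |  14 | fcbbdcbbebeccbffd
  27 |   2 | fcfddabbecbbfcbbdcbbebeccbffd
  28 |  29 | fd
  29 |   4 | fddabbecbbfcbbdcbbebeccbffd
  30 |  28 | ffd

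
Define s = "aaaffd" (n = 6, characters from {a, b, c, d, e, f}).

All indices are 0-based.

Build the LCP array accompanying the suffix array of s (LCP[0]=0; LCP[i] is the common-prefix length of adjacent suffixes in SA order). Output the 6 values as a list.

[0, 2, 1, 0, 0, 1]

sorted suffixes:
  #0 SA[0]=0  'aaaffd'
  #1 SA[1]=1  'aaffd'
  #2 SA[2]=2  'affd'
  #3 SA[3]=5  'd'
  #4 SA[4]=4  'fd'
  #5 SA[5]=3  'ffd'

SA = [0, 1, 2, 5, 4, 3]
[i] adj suffixes → lcp
  [1] 0/1 → 2 ('aa')
  [2] 1/2 → 1 ('a')
  [3] 2/5 → 0 ('')
  [4] 5/4 → 0 ('')
  [5] 4/3 → 1 ('f')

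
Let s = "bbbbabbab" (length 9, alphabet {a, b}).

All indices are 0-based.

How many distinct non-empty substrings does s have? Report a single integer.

29

rank→(start, suffix):
  0 → (7, 'ab')
  1 → (4, 'abbab')
  2 → (8, 'b')
  3 → (6, 'bab')
  4 → (3, 'babbab')
  5 → (5, 'bbab')
  6 → (2, 'bbabbab')
  7 → (1, 'bbbabbab')
  8 → (0, 'bbbbabbab')

SA = [7, 4, 8, 6, 3, 5, 2, 1, 0]
[i] adj suffixes → lcp
  [1] 7/4 → 2 ('ab')
  [2] 4/8 → 0 ('')
  [3] 8/6 → 1 ('b')
  [4] 6/3 → 3 ('bab')
  [5] 3/5 → 1 ('b')
  [6] 5/2 → 4 ('bbab')
  [7] 2/1 → 2 ('bb')
  [8] 1/0 → 3 ('bbb')

n(n+1)/2 = 9·10/2 = 45
Σ LCP = 0 + 2 + 0 + 1 + 3 + 1 + 4 + 2 + 3 = 16
distinct = 45 − 16 = 29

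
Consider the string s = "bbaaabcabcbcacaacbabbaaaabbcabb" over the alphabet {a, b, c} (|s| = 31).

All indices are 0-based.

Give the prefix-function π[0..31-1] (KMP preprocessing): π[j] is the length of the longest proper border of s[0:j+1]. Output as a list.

π[0] = 0
j=1 s[j]='b': π[1]=1 (border 'b')
j=2 s[j]='a': k: 1→0; π[2]=0 (border '')
j=3 s[j]='a': π[3]=0 (border '')
j=4 s[j]='a': π[4]=0 (border '')
j=5 s[j]='b': π[5]=1 (border 'b')
j=6 s[j]='c': k: 1→0; π[6]=0 (border '')
j=7 s[j]='a': π[7]=0 (border '')
j=8 s[j]='b': π[8]=1 (border 'b')
j=9 s[j]='c': k: 1→0; π[9]=0 (border '')
j=10 s[j]='b': π[10]=1 (border 'b')
j=11 s[j]='c': k: 1→0; π[11]=0 (border '')
j=12 s[j]='a': π[12]=0 (border '')
j=13 s[j]='c': π[13]=0 (border '')
j=14 s[j]='a': π[14]=0 (border '')
j=15 s[j]='a': π[15]=0 (border '')
j=16 s[j]='c': π[16]=0 (border '')
j=17 s[j]='b': π[17]=1 (border 'b')
j=18 s[j]='a': k: 1→0; π[18]=0 (border '')
j=19 s[j]='b': π[19]=1 (border 'b')
j=20 s[j]='b': π[20]=2 (border 'bb')
j=21 s[j]='a': π[21]=3 (border 'bba')
j=22 s[j]='a': π[22]=4 (border 'bbaa')
j=23 s[j]='a': π[23]=5 (border 'bbaaa')
j=24 s[j]='a': k: 5→0; π[24]=0 (border '')
j=25 s[j]='b': π[25]=1 (border 'b')
j=26 s[j]='b': π[26]=2 (border 'bb')
j=27 s[j]='c': k: 2→1→0; π[27]=0 (border '')
j=28 s[j]='a': π[28]=0 (border '')
j=29 s[j]='b': π[29]=1 (border 'b')
j=30 s[j]='b': π[30]=2 (border 'bb')

[0, 1, 0, 0, 0, 1, 0, 0, 1, 0, 1, 0, 0, 0, 0, 0, 0, 1, 0, 1, 2, 3, 4, 5, 0, 1, 2, 0, 0, 1, 2]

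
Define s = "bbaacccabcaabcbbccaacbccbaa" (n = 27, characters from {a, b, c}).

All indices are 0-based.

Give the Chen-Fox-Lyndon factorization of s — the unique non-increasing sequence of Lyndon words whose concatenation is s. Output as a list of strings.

["b", "b", "aacccabc", "aabcbbccaacbccb", "a", "a"]

emit factor 1: 'b' (i=0, period=1)
emit factor 2: 'b' (i=1, period=1)
emit factor 3: 'aacccabc' (i=2, period=8)
emit factor 4: 'aabcbbccaacbccb' (i=10, period=15)
emit factor 5: 'a' (i=25, period=1)
emit factor 6: 'a' (i=26, period=1)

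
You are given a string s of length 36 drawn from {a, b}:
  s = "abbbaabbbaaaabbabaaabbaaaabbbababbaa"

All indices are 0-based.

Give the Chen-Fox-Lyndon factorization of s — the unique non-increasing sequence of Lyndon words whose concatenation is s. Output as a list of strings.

["abbb", "aabbb", "aaaabbabaaabbaaaabbbababb", "a", "a"]

emit factor 1: 'abbb' (i=0, period=4)
emit factor 2: 'aabbb' (i=4, period=5)
emit factor 3: 'aaaabbabaaabbaaaabbbababb' (i=9, period=25)
emit factor 4: 'a' (i=34, period=1)
emit factor 5: 'a' (i=35, period=1)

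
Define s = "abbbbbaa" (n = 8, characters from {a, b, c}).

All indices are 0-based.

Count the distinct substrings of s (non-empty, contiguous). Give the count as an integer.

sorted suffixes:
  #0 SA[0]=7  'a'
  #1 SA[1]=6  'aa'
  #2 SA[2]=0  'abbbbbaa'
  #3 SA[3]=5  'baa'
  #4 SA[4]=4  'bbaa'
  #5 SA[5]=3  'bbbaa'
  #6 SA[6]=2  'bbbbaa'
  #7 SA[7]=1  'bbbbbaa'

SA = [7, 6, 0, 5, 4, 3, 2, 1]
i: (SA[i-1],SA[i]) lcp shared
  1: (7,6) 1 'a'
  2: (6,0) 1 'a'
  3: (0,5) 0 ''
  4: (5,4) 1 'b'
  5: (4,3) 2 'bb'
  6: (3,2) 3 'bbb'
  7: (2,1) 4 'bbbb'

n(n+1)/2 = 8·9/2 = 36
Σ LCP = 0 + 1 + 1 + 0 + 1 + 2 + 3 + 4 = 12
distinct = 36 − 12 = 24

24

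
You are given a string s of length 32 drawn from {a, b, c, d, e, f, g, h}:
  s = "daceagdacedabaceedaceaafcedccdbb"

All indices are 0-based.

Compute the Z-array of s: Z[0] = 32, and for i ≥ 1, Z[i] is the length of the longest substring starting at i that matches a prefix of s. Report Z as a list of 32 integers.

[32, 0, 0, 0, 0, 0, 4, 0, 0, 0, 2, 0, 0, 0, 0, 0, 0, 5, 0, 0, 0, 0, 0, 0, 0, 0, 1, 0, 0, 1, 0, 0]

Z[0]=32
i=1: fresh scan; Z[1]=0
i=2: fresh scan; Z[2]=0
i=3: fresh scan; Z[3]=0
i=4: fresh scan; Z[4]=0
i=5: fresh scan; Z[5]=0
i=6: fresh scan; Z[6]=4 scan→box=[6,10)
i=7: min(r-i=3, Z[1]=0)=0; Z[7]=0
i=8: min(r-i=2, Z[2]=0)=0; Z[8]=0
i=9: min(r-i=1, Z[3]=0)=0; Z[9]=0
i=10: fresh scan; Z[10]=2 scan→box=[10,12)
i=11: min(r-i=1, Z[1]=0)=0; Z[11]=0
i=12: fresh scan; Z[12]=0
i=13: fresh scan; Z[13]=0
i=14: fresh scan; Z[14]=0
i=15: fresh scan; Z[15]=0
i=16: fresh scan; Z[16]=0
i=17: fresh scan; Z[17]=5 scan→box=[17,22)
i=18: min(r-i=4, Z[1]=0)=0; Z[18]=0
i=19: min(r-i=3, Z[2]=0)=0; Z[19]=0
i=20: min(r-i=2, Z[3]=0)=0; Z[20]=0
i=21: min(r-i=1, Z[4]=0)=0; Z[21]=0
i=22: fresh scan; Z[22]=0
i=23: fresh scan; Z[23]=0
i=24: fresh scan; Z[24]=0
i=25: fresh scan; Z[25]=0
i=26: fresh scan; Z[26]=1 scan→box=[26,27)
i=27: fresh scan; Z[27]=0
i=28: fresh scan; Z[28]=0
i=29: fresh scan; Z[29]=1 scan→box=[29,30)
i=30: fresh scan; Z[30]=0
i=31: fresh scan; Z[31]=0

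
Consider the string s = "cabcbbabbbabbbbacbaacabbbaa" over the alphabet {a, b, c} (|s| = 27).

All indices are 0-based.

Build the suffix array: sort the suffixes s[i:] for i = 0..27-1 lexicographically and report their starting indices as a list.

[26, 25, 18, 21, 6, 10, 1, 19, 15, 24, 17, 5, 9, 14, 23, 4, 8, 13, 22, 7, 12, 11, 2, 20, 0, 16, 3]

rank | idx | suffix
   0 |  26 | a
   1 |  25 | aa
   2 |  18 | aacabbbaa
   3 |  21 | abbbaa
   4 |   6 | abbbabbbbacbaacabbbaa
   5 |  10 | abbbbacbaacabbbaa
   6 |   1 | abcbbabbbabbbbacbaacabbbaa
   7 |  19 | acabbbaa
   8 |  15 | acbaacabbbaa
   9 |  24 | baa
  10 |  17 | baacabbbaa
  11 |   5 | babbbabbbbacbaacabbbaa
  12 |   9 | babbbbacbaacabbbaa
  13 |  14 | bacbaacabbbaa
  14 |  23 | bbaa
  15 |   4 | bbabbbabbbbacbaacabbbaa
  16 |   8 | bbabbbbacbaacabbbaa
  17 |  13 | bbacbaacabbbaa
  18 |  22 | bbbaa
  19 |   7 | bbbabbbbacbaacabbbaa
  20 |  12 | bbbacbaacabbbaa
  21 |  11 | bbbbacbaacabbbaa
  22 |   2 | bcbbabbbabbbbacbaacabbbaa
  23 |  20 | cabbbaa
  24 |   0 | cabcbbabbbabbbbacbaacabbbaa
  25 |  16 | cbaacabbbaa
  26 |   3 | cbbabbbabbbbacbaacabbbaa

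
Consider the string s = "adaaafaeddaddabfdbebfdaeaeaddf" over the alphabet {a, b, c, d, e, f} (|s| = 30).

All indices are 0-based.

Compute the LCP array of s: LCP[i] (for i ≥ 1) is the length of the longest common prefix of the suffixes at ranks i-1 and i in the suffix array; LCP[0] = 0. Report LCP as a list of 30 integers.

[0, 2, 1, 1, 2, 3, 1, 3, 2, 1, 0, 1, 3, 0, 2, 2, 2, 1, 1, 3, 2, 1, 0, 2, 1, 1, 0, 1, 1, 2]

sorted suffixes:
  #0 SA[0]=2  'aaafaeddaddabfdbebfdaeaeaddf'
  #1 SA[1]=3  'aafaeddaddabfdbebfdaeaeaddf'
  #2 SA[2]=13  'abfdbebfdaeaeaddf'
  #3 SA[3]=0  'adaaafaeddaddabfdbebfdaeaeaddf'
  #4 SA[4]=10  'addabfdbebfdaeaeaddf'
  #5 SA[5]=26  'addf'
  #6 SA[6]=24  'aeaddf'
  #7 SA[7]=22  'aeaeaddf'
  #8 SA[8]=6  'aeddaddabfdbebfdaeaeaddf'
  #9 SA[9]=4  'afaeddaddabfdbebfdaeaeaddf'
  #10 SA[10]=17  'bebfdaeaeaddf'
  #11 SA[11]=19  'bfdaeaeaddf'
  #12 SA[12]=14  'bfdbebfdaeaeaddf'
  #13 SA[13]=1  'daaafaeddaddabfdbebfdaeaeaddf'
  #14 SA[14]=12  'dabfdbebfdaeaeaddf'
  #15 SA[15]=9  'daddabfdbebfdaeaeaddf'
  #16 SA[16]=21  'daeaeaddf'
  #17 SA[17]=16  'dbebfdaeaeaddf'
  #18 SA[18]=11  'ddabfdbebfdaeaeaddf'
  #19 SA[19]=8  'ddaddabfdbebfdaeaeaddf'
  #20 SA[20]=27  'ddf'
  #21 SA[21]=28  'df'
  #22 SA[22]=25  'eaddf'
  #23 SA[23]=23  'eaeaddf'
  #24 SA[24]=18  'ebfdaeaeaddf'
  #25 SA[25]=7  'eddaddabfdbebfdaeaeaddf'
  #26 SA[26]=29  'f'
  #27 SA[27]=5  'faeddaddabfdbebfdaeaeaddf'
  #28 SA[28]=20  'fdaeaeaddf'
  #29 SA[29]=15  'fdbebfdaeaeaddf'

SA = [2, 3, 13, 0, 10, 26, 24, 22, 6, 4, 17, 19, 14, 1, 12, 9, 21, 16, 11, 8, 27, 28, 25, 23, 18, 7, 29, 5, 20, 15]
i: (SA[i-1],SA[i]) lcp shared
  1: (2,3) 2 'aa'
  2: (3,13) 1 'a'
  3: (13,0) 1 'a'
  4: (0,10) 2 'ad'
  5: (10,26) 3 'add'
  6: (26,24) 1 'a'
  7: (24,22) 3 'aea'
  8: (22,6) 2 'ae'
  9: (6,4) 1 'a'
  10: (4,17) 0 ''
  11: (17,19) 1 'b'
  12: (19,14) 3 'bfd'
  13: (14,1) 0 ''
  14: (1,12) 2 'da'
  15: (12,9) 2 'da'
  16: (9,21) 2 'da'
  17: (21,16) 1 'd'
  18: (16,11) 1 'd'
  19: (11,8) 3 'dda'
  20: (8,27) 2 'dd'
  21: (27,28) 1 'd'
  22: (28,25) 0 ''
  23: (25,23) 2 'ea'
  24: (23,18) 1 'e'
  25: (18,7) 1 'e'
  26: (7,29) 0 ''
  27: (29,5) 1 'f'
  28: (5,20) 1 'f'
  29: (20,15) 2 'fd'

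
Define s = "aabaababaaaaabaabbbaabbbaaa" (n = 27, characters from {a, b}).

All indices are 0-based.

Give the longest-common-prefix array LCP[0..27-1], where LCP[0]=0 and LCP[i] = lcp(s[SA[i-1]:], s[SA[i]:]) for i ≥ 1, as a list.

[0, 1, 2, 3, 4, 3, 2, 6, 4, 3, 7, 1, 4, 5, 3, 2, 6, 0, 4, 3, 4, 8, 2, 1, 4, 2, 5]

sorted suffixes:
  #0 SA[0]=26  'a'
  #1 SA[1]=25  'aa'
  #2 SA[2]=24  'aaa'
  #3 SA[3]=8  'aaaaabaabbbaabbbaaa'
  #4 SA[4]=9  'aaaabaabbbaabbbaaa'
  #5 SA[5]=10  'aaabaabbbaabbbaaa'
  #6 SA[6]=0  'aabaababaaaaabaabbbaabbbaaa'
  #7 SA[7]=11  'aabaabbbaabbbaaa'
  #8 SA[8]=3  'aababaaaaabaabbbaabbbaaa'
  #9 SA[9]=19  'aabbbaaa'
  #10 SA[10]=14  'aabbbaabbbaaa'
  #11 SA[11]=6  'abaaaaabaabbbaabbbaaa'
  #12 SA[12]=1  'abaababaaaaabaabbbaabbbaaa'
  #13 SA[13]=12  'abaabbbaabbbaaa'
  #14 SA[14]=4  'ababaaaaabaabbbaabbbaaa'
  #15 SA[15]=20  'abbbaaa'
  #16 SA[16]=15  'abbbaabbbaaa'
  #17 SA[17]=23  'baaa'
  #18 SA[18]=7  'baaaaabaabbbaabbbaaa'
  #19 SA[19]=2  'baababaaaaabaabbbaabbbaaa'
  #20 SA[20]=18  'baabbbaaa'
  #21 SA[21]=13  'baabbbaabbbaaa'
  #22 SA[22]=5  'babaaaaabaabbbaabbbaaa'
  #23 SA[23]=22  'bbaaa'
  #24 SA[24]=17  'bbaabbbaaa'
  #25 SA[25]=21  'bbbaaa'
  #26 SA[26]=16  'bbbaabbbaaa'

SA = [26, 25, 24, 8, 9, 10, 0, 11, 3, 19, 14, 6, 1, 12, 4, 20, 15, 23, 7, 2, 18, 13, 5, 22, 17, 21, 16]
i: (SA[i-1],SA[i]) lcp shared
  1: (26,25) 1 'a'
  2: (25,24) 2 'aa'
  3: (24,8) 3 'aaa'
  4: (8,9) 4 'aaaa'
  5: (9,10) 3 'aaa'
  6: (10,0) 2 'aa'
  7: (0,11) 6 'aabaab'
  8: (11,3) 4 'aaba'
  9: (3,19) 3 'aab'
  10: (19,14) 7 'aabbbaa'
  11: (14,6) 1 'a'
  12: (6,1) 4 'abaa'
  13: (1,12) 5 'abaab'
  14: (12,4) 3 'aba'
  15: (4,20) 2 'ab'
  16: (20,15) 6 'abbbaa'
  17: (15,23) 0 ''
  18: (23,7) 4 'baaa'
  19: (7,2) 3 'baa'
  20: (2,18) 4 'baab'
  21: (18,13) 8 'baabbbaa'
  22: (13,5) 2 'ba'
  23: (5,22) 1 'b'
  24: (22,17) 4 'bbaa'
  25: (17,21) 2 'bb'
  26: (21,16) 5 'bbbaa'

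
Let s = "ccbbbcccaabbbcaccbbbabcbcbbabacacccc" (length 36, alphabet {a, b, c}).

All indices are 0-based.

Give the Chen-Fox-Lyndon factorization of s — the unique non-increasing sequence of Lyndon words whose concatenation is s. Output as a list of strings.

["c", "c", "bbbccc", "aabbbcaccbbbabcbcbbabacacccc"]

emit factor 1: 'c' (i=0, period=1)
emit factor 2: 'c' (i=1, period=1)
emit factor 3: 'bbbccc' (i=2, period=6)
emit factor 4: 'aabbbcaccbbbabcbcbbabacacccc' (i=8, period=28)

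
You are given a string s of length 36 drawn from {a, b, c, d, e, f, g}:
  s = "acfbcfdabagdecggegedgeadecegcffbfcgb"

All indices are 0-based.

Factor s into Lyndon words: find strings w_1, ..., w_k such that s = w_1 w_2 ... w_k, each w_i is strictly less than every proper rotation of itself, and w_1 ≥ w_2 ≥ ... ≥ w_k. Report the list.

emit factor 1: 'acfbcfd' (i=0, period=7)
emit factor 2: 'abagdecggegedgeadecegcffbfcgb' (i=7, period=29)

["acfbcfd", "abagdecggegedgeadecegcffbfcgb"]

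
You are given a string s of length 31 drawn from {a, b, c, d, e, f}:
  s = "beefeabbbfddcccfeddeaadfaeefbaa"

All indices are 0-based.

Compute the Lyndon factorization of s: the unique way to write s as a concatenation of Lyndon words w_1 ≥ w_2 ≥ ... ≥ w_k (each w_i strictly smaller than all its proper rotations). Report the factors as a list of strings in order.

["beefe", "abbbfddcccfedde", "aadfaeefb", "a", "a"]

emit factor 1: 'beefe' (i=0, period=5)
emit factor 2: 'abbbfddcccfedde' (i=5, period=15)
emit factor 3: 'aadfaeefb' (i=20, period=9)
emit factor 4: 'a' (i=29, period=1)
emit factor 5: 'a' (i=30, period=1)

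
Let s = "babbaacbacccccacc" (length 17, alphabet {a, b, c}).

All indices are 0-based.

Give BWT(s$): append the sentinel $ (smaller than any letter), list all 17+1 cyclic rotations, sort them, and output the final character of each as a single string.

rank  rotation            last
    0  $babbaacbacccccacc  c
    1  aacbacccccacc$babb  b
    2  abbaacbacccccacc$b  b
    3  acbacccccacc$babba  a
    4  acc$babbaacbaccccc  c
    5  acccccacc$babbaacb  b
    6  baacbacccccacc$bab  b
    7  babbaacbacccccacc$  $
    8  bacccccacc$babbaac  c
    9  bbaacbacccccacc$ba  a
   10  c$babbaacbacccccac  c
   11  cacc$babbaacbacccc  c
   12  cbacccccacc$babbaa  a
   13  cc$babbaacbaccccca  a
   14  ccacc$babbaacbaccc  c
   15  cccacc$babbaacbacc  c
   16  ccccacc$babbaacbac  c
   17  cccccacc$babbaacba  a

cbbacbb$caccaaccca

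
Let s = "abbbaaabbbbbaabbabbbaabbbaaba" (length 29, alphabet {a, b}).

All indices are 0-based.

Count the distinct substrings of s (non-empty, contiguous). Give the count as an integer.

335

rank→(start, suffix):
  0 → (28, 'a')
  1 → (4, 'aaabbbbbaabbabbbaabbbaaba')
  2 → (25, 'aaba')
  3 → (12, 'aabbabbbaabbbaaba')
  4 → (20, 'aabbbaaba')
  5 → (5, 'aabbbbbaabbabbbaabbbaaba')
  6 → (26, 'aba')
  7 → (13, 'abbabbbaabbbaaba')
  8 → (0, 'abbbaaabbbbbaabbabbbaabbbaaba')
  9 → (21, 'abbbaaba')
  10 → (16, 'abbbaabbbaaba')
  11 → (6, 'abbbbbaabbabbbaabbbaaba')
  12 → (27, 'ba')
  13 → (3, 'baaabbbbbaabbabbbaabbbaaba')
  14 → (24, 'baaba')
  15 → (11, 'baabbabbbaabbbaaba')
  16 → (19, 'baabbbaaba')
  17 → (15, 'babbbaabbbaaba')
  18 → (2, 'bbaaabbbbbaabbabbbaabbbaaba')
  19 → (23, 'bbaaba')
  20 → (10, 'bbaabbabbbaabbbaaba')
  21 → (18, 'bbaabbbaaba')
  22 → (14, 'bbabbbaabbbaaba')
  23 → (1, 'bbbaaabbbbbaabbabbbaabbbaaba')
  24 → (22, 'bbbaaba')
  25 → (9, 'bbbaabbabbbaabbbaaba')
  26 → (17, 'bbbaabbbaaba')
  27 → (8, 'bbbbaabbabbbaabbbaaba')
  28 → (7, 'bbbbbaabbabbbaabbbaaba')

SA = [28, 4, 25, 12, 20, 5, 26, 13, 0, 21, 16, 6, 27, 3, 24, 11, 19, 15, 2, 23, 10, 18, 14, 1, 22, 9, 17, 8, 7]
[i] adj suffixes → lcp
  [1] 28/4 → 1 ('a')
  [2] 4/25 → 2 ('aa')
  [3] 25/12 → 3 ('aab')
  [4] 12/20 → 4 ('aabb')
  [5] 20/5 → 5 ('aabbb')
  [6] 5/26 → 1 ('a')
  [7] 26/13 → 2 ('ab')
  [8] 13/0 → 3 ('abb')
  [9] 0/21 → 6 ('abbbaa')
  [10] 21/16 → 7 ('abbbaab')
  [11] 16/6 → 4 ('abbb')
  [12] 6/27 → 0 ('')
  [13] 27/3 → 2 ('ba')
  [14] 3/24 → 3 ('baa')
  [15] 24/11 → 4 ('baab')
  [16] 11/19 → 5 ('baabb')
  [17] 19/15 → 2 ('ba')
  [18] 15/2 → 1 ('b')
  [19] 2/23 → 4 ('bbaa')
  [20] 23/10 → 5 ('bbaab')
  [21] 10/18 → 6 ('bbaabb')
  [22] 18/14 → 3 ('bba')
  [23] 14/1 → 2 ('bb')
  [24] 1/22 → 5 ('bbbaa')
  [25] 22/9 → 6 ('bbbaab')
  [26] 9/17 → 7 ('bbbaabb')
  [27] 17/8 → 3 ('bbb')
  [28] 8/7 → 4 ('bbbb')

n(n+1)/2 = 29·30/2 = 435
Σ LCP = 0 + 1 + 2 + 3 + 4 + 5 + 1 + 2 + 3 + 6 + 7 + 4 + 0 + 2 + 3 + 4 + 5 + 2 + 1 + 4 + 5 + 6 + 3 + 2 + 5 + 6 + 7 + 3 + 4 = 100
distinct = 435 − 100 = 335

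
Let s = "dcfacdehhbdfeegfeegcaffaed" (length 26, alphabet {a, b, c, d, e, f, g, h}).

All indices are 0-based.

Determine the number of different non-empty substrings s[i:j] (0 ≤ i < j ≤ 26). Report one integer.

326

sorted suffixes:
  #0 SA[0]=3  'acdehhbdfeegfeegcaffaed'
  #1 SA[1]=23  'aed'
  #2 SA[2]=20  'affaed'
  #3 SA[3]=9  'bdfeegfeegcaffaed'
  #4 SA[4]=19  'caffaed'
  #5 SA[5]=4  'cdehhbdfeegfeegcaffaed'
  #6 SA[6]=1  'cfacdehhbdfeegfeegcaffaed'
  #7 SA[7]=25  'd'
  #8 SA[8]=0  'dcfacdehhbdfeegfeegcaffaed'
  #9 SA[9]=5  'dehhbdfeegfeegcaffaed'
  #10 SA[10]=10  'dfeegfeegcaffaed'
  #11 SA[11]=24  'ed'
  #12 SA[12]=16  'eegcaffaed'
  #13 SA[13]=12  'eegfeegcaffaed'
  #14 SA[14]=17  'egcaffaed'
  #15 SA[15]=13  'egfeegcaffaed'
  #16 SA[16]=6  'ehhbdfeegfeegcaffaed'
  #17 SA[17]=2  'facdehhbdfeegfeegcaffaed'
  #18 SA[18]=22  'faed'
  #19 SA[19]=15  'feegcaffaed'
  #20 SA[20]=11  'feegfeegcaffaed'
  #21 SA[21]=21  'ffaed'
  #22 SA[22]=18  'gcaffaed'
  #23 SA[23]=14  'gfeegcaffaed'
  #24 SA[24]=8  'hbdfeegfeegcaffaed'
  #25 SA[25]=7  'hhbdfeegfeegcaffaed'

SA = [3, 23, 20, 9, 19, 4, 1, 25, 0, 5, 10, 24, 16, 12, 17, 13, 6, 2, 22, 15, 11, 21, 18, 14, 8, 7]
[i] adj suffixes → lcp
  [1] 3/23 → 1 ('a')
  [2] 23/20 → 1 ('a')
  [3] 20/9 → 0 ('')
  [4] 9/19 → 0 ('')
  [5] 19/4 → 1 ('c')
  [6] 4/1 → 1 ('c')
  [7] 1/25 → 0 ('')
  [8] 25/0 → 1 ('d')
  [9] 0/5 → 1 ('d')
  [10] 5/10 → 1 ('d')
  [11] 10/24 → 0 ('')
  [12] 24/16 → 1 ('e')
  [13] 16/12 → 3 ('eeg')
  [14] 12/17 → 1 ('e')
  [15] 17/13 → 2 ('eg')
  [16] 13/6 → 1 ('e')
  [17] 6/2 → 0 ('')
  [18] 2/22 → 2 ('fa')
  [19] 22/15 → 1 ('f')
  [20] 15/11 → 4 ('feeg')
  [21] 11/21 → 1 ('f')
  [22] 21/18 → 0 ('')
  [23] 18/14 → 1 ('g')
  [24] 14/8 → 0 ('')
  [25] 8/7 → 1 ('h')

n(n+1)/2 = 26·27/2 = 351
Σ LCP = 0 + 1 + 1 + 0 + 0 + 1 + 1 + 0 + 1 + 1 + 1 + 0 + 1 + 3 + 1 + 2 + 1 + 0 + 2 + 1 + 4 + 1 + 0 + 1 + 0 + 1 = 25
distinct = 351 − 25 = 326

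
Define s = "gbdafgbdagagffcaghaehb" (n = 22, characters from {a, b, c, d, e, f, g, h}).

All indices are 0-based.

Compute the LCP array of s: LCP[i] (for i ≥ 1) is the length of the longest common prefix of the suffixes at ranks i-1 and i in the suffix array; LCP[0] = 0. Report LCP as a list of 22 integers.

[0, 1, 1, 2, 2, 0, 1, 3, 0, 0, 2, 0, 0, 1, 1, 0, 1, 4, 1, 1, 0, 1]

rank→(start, suffix):
  0 → (18, 'aehb')
  1 → (3, 'afgbdagagffcaghaehb')
  2 → (8, 'agagffcaghaehb')
  3 → (10, 'agffcaghaehb')
  4 → (15, 'aghaehb')
  5 → (21, 'b')
  6 → (1, 'bdafgbdagagffcaghaehb')
  7 → (6, 'bdagagffcaghaehb')
  8 → (14, 'caghaehb')
  9 → (2, 'dafgbdagagffcaghaehb')
  10 → (7, 'dagagffcaghaehb')
  11 → (19, 'ehb')
  12 → (13, 'fcaghaehb')
  13 → (12, 'ffcaghaehb')
  14 → (4, 'fgbdagagffcaghaehb')
  15 → (9, 'gagffcaghaehb')
  16 → (0, 'gbdafgbdagagffcaghaehb')
  17 → (5, 'gbdagagffcaghaehb')
  18 → (11, 'gffcaghaehb')
  19 → (16, 'ghaehb')
  20 → (17, 'haehb')
  21 → (20, 'hb')

SA = [18, 3, 8, 10, 15, 21, 1, 6, 14, 2, 7, 19, 13, 12, 4, 9, 0, 5, 11, 16, 17, 20]
[i] adj suffixes → lcp
  [1] 18/3 → 1 ('a')
  [2] 3/8 → 1 ('a')
  [3] 8/10 → 2 ('ag')
  [4] 10/15 → 2 ('ag')
  [5] 15/21 → 0 ('')
  [6] 21/1 → 1 ('b')
  [7] 1/6 → 3 ('bda')
  [8] 6/14 → 0 ('')
  [9] 14/2 → 0 ('')
  [10] 2/7 → 2 ('da')
  [11] 7/19 → 0 ('')
  [12] 19/13 → 0 ('')
  [13] 13/12 → 1 ('f')
  [14] 12/4 → 1 ('f')
  [15] 4/9 → 0 ('')
  [16] 9/0 → 1 ('g')
  [17] 0/5 → 4 ('gbda')
  [18] 5/11 → 1 ('g')
  [19] 11/16 → 1 ('g')
  [20] 16/17 → 0 ('')
  [21] 17/20 → 1 ('h')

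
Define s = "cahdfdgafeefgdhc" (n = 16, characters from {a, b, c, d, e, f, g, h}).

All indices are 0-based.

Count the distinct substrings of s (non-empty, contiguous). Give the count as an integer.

rank | idx | suffix
   0 |   7 | afeefgdhc
   1 |   1 | ahdfdgafeefgdhc
   2 |  15 | c
   3 |   0 | cahdfdgafeefgdhc
   4 |   3 | dfdgafeefgdhc
   5 |   5 | dgafeefgdhc
   6 |  13 | dhc
   7 |   9 | eefgdhc
   8 |  10 | efgdhc
   9 |   4 | fdgafeefgdhc
  10 |   8 | feefgdhc
  11 |  11 | fgdhc
  12 |   6 | gafeefgdhc
  13 |  12 | gdhc
  14 |  14 | hc
  15 |   2 | hdfdgafeefgdhc

SA = [7, 1, 15, 0, 3, 5, 13, 9, 10, 4, 8, 11, 6, 12, 14, 2]
i: (SA[i-1],SA[i]) lcp shared
  1: (7,1) 1 'a'
  2: (1,15) 0 ''
  3: (15,0) 1 'c'
  4: (0,3) 0 ''
  5: (3,5) 1 'd'
  6: (5,13) 1 'd'
  7: (13,9) 0 ''
  8: (9,10) 1 'e'
  9: (10,4) 0 ''
  10: (4,8) 1 'f'
  11: (8,11) 1 'f'
  12: (11,6) 0 ''
  13: (6,12) 1 'g'
  14: (12,14) 0 ''
  15: (14,2) 1 'h'

n(n+1)/2 = 16·17/2 = 136
Σ LCP = 0 + 1 + 0 + 1 + 0 + 1 + 1 + 0 + 1 + 0 + 1 + 1 + 0 + 1 + 0 + 1 = 9
distinct = 136 − 9 = 127

127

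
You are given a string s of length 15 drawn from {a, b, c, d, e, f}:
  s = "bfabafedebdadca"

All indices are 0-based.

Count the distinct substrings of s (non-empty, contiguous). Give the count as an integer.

111

rank | idx | suffix
   0 |  14 | a
   1 |   2 | abafedebdadca
   2 |  11 | adca
   3 |   4 | afedebdadca
   4 |   3 | bafedebdadca
   5 |   9 | bdadca
   6 |   0 | bfabafedebdadca
   7 |  13 | ca
   8 |  10 | dadca
   9 |  12 | dca
  10 |   7 | debdadca
  11 |   8 | ebdadca
  12 |   6 | edebdadca
  13 |   1 | fabafedebdadca
  14 |   5 | fedebdadca

SA = [14, 2, 11, 4, 3, 9, 0, 13, 10, 12, 7, 8, 6, 1, 5]
rank  pair      lcp
   1  s[14:],s[2:]  1  'a'
   2  s[2:],s[11:]  1  'a'
   3  s[11:],s[4:]  1  'a'
   4  s[4:],s[3:]  0  ''
   5  s[3:],s[9:]  1  'b'
   6  s[9:],s[0:]  1  'b'
   7  s[0:],s[13:]  0  ''
   8  s[13:],s[10:]  0  ''
   9  s[10:],s[12:]  1  'd'
  10  s[12:],s[7:]  1  'd'
  11  s[7:],s[8:]  0  ''
  12  s[8:],s[6:]  1  'e'
  13  s[6:],s[1:]  0  ''
  14  s[1:],s[5:]  1  'f'

n(n+1)/2 = 15·16/2 = 120
Σ LCP = 0 + 1 + 1 + 1 + 0 + 1 + 1 + 0 + 0 + 1 + 1 + 0 + 1 + 0 + 1 = 9
distinct = 120 − 9 = 111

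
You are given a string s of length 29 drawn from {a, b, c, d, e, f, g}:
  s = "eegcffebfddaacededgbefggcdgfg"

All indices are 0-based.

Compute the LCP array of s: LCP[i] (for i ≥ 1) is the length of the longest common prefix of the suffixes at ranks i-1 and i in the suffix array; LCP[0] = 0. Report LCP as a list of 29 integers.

rank | idx | suffix
   0 |  11 | aacededgbefggcdgfg
   1 |  12 | acededgbefggcdgfg
   2 |  19 | befggcdgfg
   3 |   7 | bfddaacededgbefggcdgfg
   4 |  24 | cdgfg
   5 |  13 | cededgbefggcdgfg
   6 |   3 | cffebfddaacededgbefggcdgfg
   7 |  10 | daacededgbefggcdgfg
   8 |   9 | ddaacededgbefggcdgfg
   9 |  15 | dedgbefggcdgfg
  10 |  17 | dgbefggcdgfg
  11 |  25 | dgfg
  12 |   6 | ebfddaacededgbefggcdgfg
  13 |  14 | ededgbefggcdgfg
  14 |  16 | edgbefggcdgfg
  15 |   0 | eegcffebfddaacededgbefggcdgfg
  16 |  20 | efggcdgfg
  17 |   1 | egcffebfddaacededgbefggcdgfg
  18 |   8 | fddaacededgbefggcdgfg
  19 |   5 | febfddaacededgbefggcdgfg
  20 |   4 | ffebfddaacededgbefggcdgfg
  21 |  27 | fg
  22 |  21 | fggcdgfg
  23 |  28 | g
  24 |  18 | gbefggcdgfg
  25 |  23 | gcdgfg
  26 |   2 | gcffebfddaacededgbefggcdgfg
  27 |  26 | gfg
  28 |  22 | ggcdgfg

SA = [11, 12, 19, 7, 24, 13, 3, 10, 9, 15, 17, 25, 6, 14, 16, 0, 20, 1, 8, 5, 4, 27, 21, 28, 18, 23, 2, 26, 22]
i: (SA[i-1],SA[i]) lcp shared
  1: (11,12) 1 'a'
  2: (12,19) 0 ''
  3: (19,7) 1 'b'
  4: (7,24) 0 ''
  5: (24,13) 1 'c'
  6: (13,3) 1 'c'
  7: (3,10) 0 ''
  8: (10,9) 1 'd'
  9: (9,15) 1 'd'
  10: (15,17) 1 'd'
  11: (17,25) 2 'dg'
  12: (25,6) 0 ''
  13: (6,14) 1 'e'
  14: (14,16) 2 'ed'
  15: (16,0) 1 'e'
  16: (0,20) 1 'e'
  17: (20,1) 1 'e'
  18: (1,8) 0 ''
  19: (8,5) 1 'f'
  20: (5,4) 1 'f'
  21: (4,27) 1 'f'
  22: (27,21) 2 'fg'
  23: (21,28) 0 ''
  24: (28,18) 1 'g'
  25: (18,23) 1 'g'
  26: (23,2) 2 'gc'
  27: (2,26) 1 'g'
  28: (26,22) 1 'g'

[0, 1, 0, 1, 0, 1, 1, 0, 1, 1, 1, 2, 0, 1, 2, 1, 1, 1, 0, 1, 1, 1, 2, 0, 1, 1, 2, 1, 1]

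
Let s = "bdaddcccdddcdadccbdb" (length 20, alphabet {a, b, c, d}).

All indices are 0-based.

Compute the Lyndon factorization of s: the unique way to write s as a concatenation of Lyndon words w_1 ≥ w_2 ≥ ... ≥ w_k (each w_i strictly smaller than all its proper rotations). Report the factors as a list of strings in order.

emit factor 1: 'bd' (i=0, period=2)
emit factor 2: 'addcccdddcd' (i=2, period=11)
emit factor 3: 'adccbdb' (i=13, period=7)

["bd", "addcccdddcd", "adccbdb"]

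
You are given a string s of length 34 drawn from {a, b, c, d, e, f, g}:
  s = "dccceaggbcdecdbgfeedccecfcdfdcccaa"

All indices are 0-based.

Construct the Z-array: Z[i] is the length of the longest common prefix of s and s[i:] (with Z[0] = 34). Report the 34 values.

[34, 0, 0, 0, 0, 0, 0, 0, 0, 0, 1, 0, 0, 1, 0, 0, 0, 0, 0, 3, 0, 0, 0, 0, 0, 0, 1, 0, 4, 0, 0, 0, 0, 0]

Z[0]=34
i=1: i≥r, start 0; Z[1]=0
i=2: i≥r, start 0; Z[2]=0
i=3: i≥r, start 0; Z[3]=0
i=4: i≥r, start 0; Z[4]=0
i=5: i≥r, start 0; Z[5]=0
i=6: i≥r, start 0; Z[6]=0
i=7: i≥r, start 0; Z[7]=0
i=8: i≥r, start 0; Z[8]=0
i=9: i≥r, start 0; Z[9]=0
i=10: i≥r, start 0; Z[10]=1 extend→box=[10,11)
i=11: i≥r, start 0; Z[11]=0
i=12: i≥r, start 0; Z[12]=0
i=13: i≥r, start 0; Z[13]=1 extend→box=[13,14)
i=14: i≥r, start 0; Z[14]=0
i=15: i≥r, start 0; Z[15]=0
i=16: i≥r, start 0; Z[16]=0
i=17: i≥r, start 0; Z[17]=0
i=18: i≥r, start 0; Z[18]=0
i=19: i≥r, start 0; Z[19]=3 extend→box=[19,22)
i=20: min(r-i=2, Z[1]=0)=0; Z[20]=0
i=21: min(r-i=1, Z[2]=0)=0; Z[21]=0
i=22: i≥r, start 0; Z[22]=0
i=23: i≥r, start 0; Z[23]=0
i=24: i≥r, start 0; Z[24]=0
i=25: i≥r, start 0; Z[25]=0
i=26: i≥r, start 0; Z[26]=1 extend→box=[26,27)
i=27: i≥r, start 0; Z[27]=0
i=28: i≥r, start 0; Z[28]=4 extend→box=[28,32)
i=29: min(r-i=3, Z[1]=0)=0; Z[29]=0
i=30: min(r-i=2, Z[2]=0)=0; Z[30]=0
i=31: min(r-i=1, Z[3]=0)=0; Z[31]=0
i=32: i≥r, start 0; Z[32]=0
i=33: i≥r, start 0; Z[33]=0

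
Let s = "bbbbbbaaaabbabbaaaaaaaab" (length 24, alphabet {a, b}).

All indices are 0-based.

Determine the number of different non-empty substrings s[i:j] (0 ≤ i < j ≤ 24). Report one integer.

rank→(start, suffix):
  0 → (15, 'aaaaaaaab')
  1 → (16, 'aaaaaaab')
  2 → (17, 'aaaaaab')
  3 → (18, 'aaaaab')
  4 → (19, 'aaaab')
  5 → (6, 'aaaabbabbaaaaaaaab')
  6 → (20, 'aaab')
  7 → (7, 'aaabbabbaaaaaaaab')
  8 → (21, 'aab')
  9 → (8, 'aabbabbaaaaaaaab')
  10 → (22, 'ab')
  11 → (12, 'abbaaaaaaaab')
  12 → (9, 'abbabbaaaaaaaab')
  13 → (23, 'b')
  14 → (14, 'baaaaaaaab')
  15 → (5, 'baaaabbabbaaaaaaaab')
  16 → (11, 'babbaaaaaaaab')
  17 → (13, 'bbaaaaaaaab')
  18 → (4, 'bbaaaabbabbaaaaaaaab')
  19 → (10, 'bbabbaaaaaaaab')
  20 → (3, 'bbbaaaabbabbaaaaaaaab')
  21 → (2, 'bbbbaaaabbabbaaaaaaaab')
  22 → (1, 'bbbbbaaaabbabbaaaaaaaab')
  23 → (0, 'bbbbbbaaaabbabbaaaaaaaab')

SA = [15, 16, 17, 18, 19, 6, 20, 7, 21, 8, 22, 12, 9, 23, 14, 5, 11, 13, 4, 10, 3, 2, 1, 0]
[i] adj suffixes → lcp
  [1] 15/16 → 7 ('aaaaaaa')
  [2] 16/17 → 6 ('aaaaaa')
  [3] 17/18 → 5 ('aaaaa')
  [4] 18/19 → 4 ('aaaa')
  [5] 19/6 → 5 ('aaaab')
  [6] 6/20 → 3 ('aaa')
  [7] 20/7 → 4 ('aaab')
  [8] 7/21 → 2 ('aa')
  [9] 21/8 → 3 ('aab')
  [10] 8/22 → 1 ('a')
  [11] 22/12 → 2 ('ab')
  [12] 12/9 → 4 ('abba')
  [13] 9/23 → 0 ('')
  [14] 23/14 → 1 ('b')
  [15] 14/5 → 5 ('baaaa')
  [16] 5/11 → 2 ('ba')
  [17] 11/13 → 1 ('b')
  [18] 13/4 → 6 ('bbaaaa')
  [19] 4/10 → 3 ('bba')
  [20] 10/3 → 2 ('bb')
  [21] 3/2 → 3 ('bbb')
  [22] 2/1 → 4 ('bbbb')
  [23] 1/0 → 5 ('bbbbb')

n(n+1)/2 = 24·25/2 = 300
Σ LCP = 0 + 7 + 6 + 5 + 4 + 5 + 3 + 4 + 2 + 3 + 1 + 2 + 4 + 0 + 1 + 5 + 2 + 1 + 6 + 3 + 2 + 3 + 4 + 5 = 78
distinct = 300 − 78 = 222

222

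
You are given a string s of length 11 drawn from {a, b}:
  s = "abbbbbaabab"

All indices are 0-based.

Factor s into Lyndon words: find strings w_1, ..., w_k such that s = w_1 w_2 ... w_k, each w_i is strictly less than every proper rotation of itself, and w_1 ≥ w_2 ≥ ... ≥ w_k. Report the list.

["abbbbb", "aabab"]

emit factor 1: 'abbbbb' (i=0, period=6)
emit factor 2: 'aabab' (i=6, period=5)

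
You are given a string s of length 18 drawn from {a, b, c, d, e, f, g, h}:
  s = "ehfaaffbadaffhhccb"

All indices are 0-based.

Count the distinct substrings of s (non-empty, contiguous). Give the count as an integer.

157

sorted suffixes:
  #0 SA[0]=3  'aaffbadaffhhccb'
  #1 SA[1]=8  'adaffhhccb'
  #2 SA[2]=4  'affbadaffhhccb'
  #3 SA[3]=10  'affhhccb'
  #4 SA[4]=17  'b'
  #5 SA[5]=7  'badaffhhccb'
  #6 SA[6]=16  'cb'
  #7 SA[7]=15  'ccb'
  #8 SA[8]=9  'daffhhccb'
  #9 SA[9]=0  'ehfaaffbadaffhhccb'
  #10 SA[10]=2  'faaffbadaffhhccb'
  #11 SA[11]=6  'fbadaffhhccb'
  #12 SA[12]=5  'ffbadaffhhccb'
  #13 SA[13]=11  'ffhhccb'
  #14 SA[14]=12  'fhhccb'
  #15 SA[15]=14  'hccb'
  #16 SA[16]=1  'hfaaffbadaffhhccb'
  #17 SA[17]=13  'hhccb'

SA = [3, 8, 4, 10, 17, 7, 16, 15, 9, 0, 2, 6, 5, 11, 12, 14, 1, 13]
i: (SA[i-1],SA[i]) lcp shared
  1: (3,8) 1 'a'
  2: (8,4) 1 'a'
  3: (4,10) 3 'aff'
  4: (10,17) 0 ''
  5: (17,7) 1 'b'
  6: (7,16) 0 ''
  7: (16,15) 1 'c'
  8: (15,9) 0 ''
  9: (9,0) 0 ''
  10: (0,2) 0 ''
  11: (2,6) 1 'f'
  12: (6,5) 1 'f'
  13: (5,11) 2 'ff'
  14: (11,12) 1 'f'
  15: (12,14) 0 ''
  16: (14,1) 1 'h'
  17: (1,13) 1 'h'

n(n+1)/2 = 18·19/2 = 171
Σ LCP = 0 + 1 + 1 + 3 + 0 + 1 + 0 + 1 + 0 + 0 + 0 + 1 + 1 + 2 + 1 + 0 + 1 + 1 = 14
distinct = 171 − 14 = 157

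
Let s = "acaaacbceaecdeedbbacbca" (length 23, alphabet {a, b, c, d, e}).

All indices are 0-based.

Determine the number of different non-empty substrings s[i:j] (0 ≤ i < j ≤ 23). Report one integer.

sorted suffixes:
  #0 SA[0]=22  'a'
  #1 SA[1]=2  'aaacbceaecdeedbbacbca'
  #2 SA[2]=3  'aacbceaecdeedbbacbca'
  #3 SA[3]=0  'acaaacbceaecdeedbbacbca'
  #4 SA[4]=18  'acbca'
  #5 SA[5]=4  'acbceaecdeedbbacbca'
  #6 SA[6]=9  'aecdeedbbacbca'
  #7 SA[7]=17  'bacbca'
  #8 SA[8]=16  'bbacbca'
  #9 SA[9]=20  'bca'
  #10 SA[10]=6  'bceaecdeedbbacbca'
  #11 SA[11]=21  'ca'
  #12 SA[12]=1  'caaacbceaecdeedbbacbca'
  #13 SA[13]=19  'cbca'
  #14 SA[14]=5  'cbceaecdeedbbacbca'
  #15 SA[15]=11  'cdeedbbacbca'
  #16 SA[16]=7  'ceaecdeedbbacbca'
  #17 SA[17]=15  'dbbacbca'
  #18 SA[18]=12  'deedbbacbca'
  #19 SA[19]=8  'eaecdeedbbacbca'
  #20 SA[20]=10  'ecdeedbbacbca'
  #21 SA[21]=14  'edbbacbca'
  #22 SA[22]=13  'eedbbacbca'

SA = [22, 2, 3, 0, 18, 4, 9, 17, 16, 20, 6, 21, 1, 19, 5, 11, 7, 15, 12, 8, 10, 14, 13]
i: (SA[i-1],SA[i]) lcp shared
  1: (22,2) 1 'a'
  2: (2,3) 2 'aa'
  3: (3,0) 1 'a'
  4: (0,18) 2 'ac'
  5: (18,4) 4 'acbc'
  6: (4,9) 1 'a'
  7: (9,17) 0 ''
  8: (17,16) 1 'b'
  9: (16,20) 1 'b'
  10: (20,6) 2 'bc'
  11: (6,21) 0 ''
  12: (21,1) 2 'ca'
  13: (1,19) 1 'c'
  14: (19,5) 3 'cbc'
  15: (5,11) 1 'c'
  16: (11,7) 1 'c'
  17: (7,15) 0 ''
  18: (15,12) 1 'd'
  19: (12,8) 0 ''
  20: (8,10) 1 'e'
  21: (10,14) 1 'e'
  22: (14,13) 1 'e'

n(n+1)/2 = 23·24/2 = 276
Σ LCP = 0 + 1 + 2 + 1 + 2 + 4 + 1 + 0 + 1 + 1 + 2 + 0 + 2 + 1 + 3 + 1 + 1 + 0 + 1 + 0 + 1 + 1 + 1 = 27
distinct = 276 − 27 = 249

249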